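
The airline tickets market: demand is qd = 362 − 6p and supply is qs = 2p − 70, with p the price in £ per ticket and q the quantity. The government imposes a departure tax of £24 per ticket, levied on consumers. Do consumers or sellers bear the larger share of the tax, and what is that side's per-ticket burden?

Sellers bear the larger share: £18 per ticket.

Before the tax: set 362 − 6p = 2p − 70 → p* = £54, q* = 38.
With the tax collected from consumers, demand (in seller-price terms) shifts: qd = 362 − 6(p + 24).
New equilibrium: consumers pay £60, sellers receive £36, q = 2. (Wedge: pb − ps = 24.)
Per-ticket burden: consumers £6, sellers £18.
Sellers take the larger share because supply is less price-elastic here (demand slope 6 vs supply slope 2).
The less price-elastic side of the market bears the larger share of a per-unit tax.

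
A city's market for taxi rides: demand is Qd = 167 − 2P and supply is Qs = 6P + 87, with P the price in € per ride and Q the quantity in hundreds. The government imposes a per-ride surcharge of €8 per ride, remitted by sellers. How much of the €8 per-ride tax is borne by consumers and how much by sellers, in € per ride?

Consumers bear €6 per ride; sellers bear €2 per ride.

Without the tax, 167 − 2P = 6P + 87 gives 8P = 80, so P* = €10 and Q* = 147.
With the tax collected from sellers, supply shifts: Qs = 6(P − 8) + 87.
New equilibrium: consumers pay €16, sellers receive €8, Q = 135. (Wedge: Pb − Ps = 8.)
Burden on consumers: €6; on sellers: €2. (They sum to €8.)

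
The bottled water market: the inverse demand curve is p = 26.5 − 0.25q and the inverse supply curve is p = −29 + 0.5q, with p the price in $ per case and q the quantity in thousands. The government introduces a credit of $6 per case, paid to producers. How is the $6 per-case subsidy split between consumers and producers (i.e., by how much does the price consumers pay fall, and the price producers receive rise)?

Consumers gain $2 per case; producers gain $4 per case.

Rewrite in direct form: qd = 106 − 4p and qs = 2p + 58.
Without the subsidy, 106 − 4p = 2p + 58 gives 6p = 48, so p* = $8 and q* = 74.
With a per-unit subsidy paid to producers, each receives p + 6 per unit sold, so supply becomes qs = 2(p + 6) + 58.
Solving gives q = 82 with consumers paying $6 and producers receiving $12 (the $6 wedge).
Gain to consumers: $2; to producers: $4. (They sum to $6.)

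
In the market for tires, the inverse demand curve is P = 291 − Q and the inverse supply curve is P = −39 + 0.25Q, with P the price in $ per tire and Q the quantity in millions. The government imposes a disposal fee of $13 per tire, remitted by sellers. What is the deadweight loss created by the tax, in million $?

Deadweight loss = $67.6 million.

Rewrite in direct form: Qd = 291 − P and Qs = 4P + 156.
Without the tax, 291 − P = 4P + 156 gives 5P = 135, so P* = $27 and Q* = 264.
With the tax collected from sellers, supply shifts: Qs = 4(P − 13) + 156.
New equilibrium: consumers pay $37.4, sellers receive $24.4, Q = 253.6. (Wedge: Pb − Ps = 13.)
Quantity falls by |ΔQ| = |264 − 253.6| = 10.4.
DWL = ½ · t · |ΔQ| = ½ · 13 · 10.4 = $67.6.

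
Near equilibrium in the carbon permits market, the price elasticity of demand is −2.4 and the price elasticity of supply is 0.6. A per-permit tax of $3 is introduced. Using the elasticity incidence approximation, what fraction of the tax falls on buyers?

Incidence ratio: buyers' share ≈ εs / (εs + |εd|) = 0.6 / (0.6 + 2.4) = 0.2.
Supply is the less elastic side, so buyers bear the smaller share.

Buyers' share ≈ 0.2.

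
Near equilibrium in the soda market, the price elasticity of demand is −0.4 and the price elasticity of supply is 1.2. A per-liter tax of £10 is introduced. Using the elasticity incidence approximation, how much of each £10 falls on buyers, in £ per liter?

Incidence ratio: buyers' share ≈ εs / (εs + |εd|) = 1.2 / (1.2 + 0.4) = 0.75.
So buyers bear ≈ 0.75 × £10 = £7.5; suppliers bear £2.5.

Buyers bear ≈ £7.5 per liter.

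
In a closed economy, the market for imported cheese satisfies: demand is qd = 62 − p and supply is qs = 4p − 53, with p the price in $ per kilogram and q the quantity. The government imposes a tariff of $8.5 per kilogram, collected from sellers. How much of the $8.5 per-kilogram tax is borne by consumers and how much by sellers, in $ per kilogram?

Consumers bear $6.8 per kilogram; sellers bear $1.7 per kilogram.

Before the tax: set 62 − p = 4p − 53 → p* = $23, q* = 39.
With the tax collected from sellers, supply shifts: qs = 4(p − 8.5) − 53.
New equilibrium: consumers pay $29.8, sellers receive $21.3, q = 32.2. (Wedge: pb − ps = 8.5.)
Burden on consumers: $6.8; on sellers: $1.7. (They sum to $8.5.)
The less price-elastic side of the market bears the larger share of a per-unit tax.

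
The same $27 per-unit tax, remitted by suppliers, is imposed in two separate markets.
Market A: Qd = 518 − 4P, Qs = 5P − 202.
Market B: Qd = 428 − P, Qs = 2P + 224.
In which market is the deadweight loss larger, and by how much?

Market A, by $567.

Market A: pre-tax P* = $80, Q* = 198; post-tax Q = 138; deadweight loss = $810.
Market B: pre-tax P* = $68, Q* = 360; post-tax Q = 342; deadweight loss = $243.
Difference: $810 vs $243 → market A is larger by $567.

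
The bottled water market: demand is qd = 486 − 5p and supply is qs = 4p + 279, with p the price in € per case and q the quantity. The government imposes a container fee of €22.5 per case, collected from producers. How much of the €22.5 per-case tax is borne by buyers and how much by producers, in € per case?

Before the tax: set 486 − 5p = 4p + 279 → p* = €23, q* = 371.
With the tax collected from producers, supply shifts: qs = 4(p − 22.5) + 279.
Solving gives q = 321 with buyers paying €33 and producers receiving €10.5 (the €22.5 wedge).
Burden on buyers: €10; on producers: €12.5. (They sum to €22.5.)

Buyers bear €10 per case; producers bear €12.5 per case.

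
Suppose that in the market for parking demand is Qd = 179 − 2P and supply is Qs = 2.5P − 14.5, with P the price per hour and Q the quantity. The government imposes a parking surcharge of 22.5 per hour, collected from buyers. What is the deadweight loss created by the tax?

Deadweight loss = 281.25.

Without the tax, 179 − 2P = 2.5P − 14.5 gives 4.5P = 193.5, so P* = 43 and Q* = 93.
With the tax collected from buyers, demand (in seller-price terms) shifts: Qd = 179 − 2(P + 22.5).
Solving gives Q = 68 with buyers paying 55.5 and sellers receiving 33 (the 22.5 wedge).
Quantity falls by |ΔQ| = |93 − 68| = 25.
DWL = ½ · t · |ΔQ| = ½ · 22.5 · 25 = 281.25.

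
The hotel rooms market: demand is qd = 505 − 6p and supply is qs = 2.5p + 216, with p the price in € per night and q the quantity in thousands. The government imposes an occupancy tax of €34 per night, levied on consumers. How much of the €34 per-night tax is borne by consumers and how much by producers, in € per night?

Without the tax, 505 − 6p = 2.5p + 216 gives 8.5p = 289, so p* = €34 and q* = 301.
With the tax collected from consumers, demand (in seller-price terms) shifts: qd = 505 − 6(p + 34).
Solving gives q = 241 with consumers paying €44 and producers receiving €10 (the €34 wedge).
Burden on consumers: €10; on producers: €24. (They sum to €34.)
The less price-elastic side of the market bears the larger share of a per-unit tax.

Consumers bear €10 per night; producers bear €24 per night.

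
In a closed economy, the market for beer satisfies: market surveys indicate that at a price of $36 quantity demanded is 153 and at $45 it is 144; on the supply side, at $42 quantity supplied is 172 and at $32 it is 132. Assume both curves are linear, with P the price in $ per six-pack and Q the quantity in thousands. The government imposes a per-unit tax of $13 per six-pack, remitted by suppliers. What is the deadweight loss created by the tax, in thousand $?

Demand slope: (144 − 153)/(45 − 36) = -1, so Qd = 189 − P.
Supply slope: (132 − 172)/(32 − 42) = 4, so Qs = 4P + 4.
Before the tax: set 189 − P = 4P + 4 → P* = $37, Q* = 152.
With the tax collected from suppliers, supply shifts: Qs = 4(P − 13) + 4.
New equilibrium: buyers pay $47.4, suppliers receive $34.4, Q = 141.6. (Wedge: Pb − Ps = 13.)
Quantity falls by |ΔQ| = |152 − 141.6| = 10.4.
DWL = ½ · t · |ΔQ| = ½ · 13 · 10.4 = $67.6.

Deadweight loss = $67.6 thousand.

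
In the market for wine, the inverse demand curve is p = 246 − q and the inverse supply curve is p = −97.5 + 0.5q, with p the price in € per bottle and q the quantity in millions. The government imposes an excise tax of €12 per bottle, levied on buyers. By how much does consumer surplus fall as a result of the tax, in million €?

Consumer surplus falls by €1800 million.

Inverting to q(p) form: qd = 246 − p; qs = 2p + 195.
Before the tax: set 246 − p = 2p + 195 → p* = €17, q* = 229.
With the tax collected from buyers, demand (in seller-price terms) shifts: qd = 246 − (p + 12).
New equilibrium: buyers pay €25, producers receive €13, q = 221. (Wedge: pb − ps = 12.)
ΔCS is the trapezoid between Q = 221 and Q = 229 of height €8: ½ · (229 + 221) · 8 = €1800.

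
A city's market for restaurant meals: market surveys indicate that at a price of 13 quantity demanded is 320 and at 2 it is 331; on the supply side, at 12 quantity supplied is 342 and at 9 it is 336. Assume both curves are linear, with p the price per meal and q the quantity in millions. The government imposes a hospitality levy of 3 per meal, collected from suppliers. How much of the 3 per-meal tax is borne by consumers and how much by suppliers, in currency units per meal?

Demand slope: (331 − 320)/(2 − 13) = -1, so qd = 333 − p.
Supply slope: (336 − 342)/(9 − 12) = 2, so qs = 2p + 318.
Without the tax, 333 − p = 2p + 318 gives 3p = 15, so p* = 5 and q* = 328.
With the tax collected from suppliers, supply shifts: qs = 2(p − 3) + 318.
Solving gives q = 326 with consumers paying 7 and suppliers receiving 4 (the 3 wedge).
Burden on consumers: 2; on suppliers: 1. (They sum to 3.)
The less price-elastic side of the market bears the larger share of a per-unit tax.

Consumers bear 2 per meal; suppliers bear 1 per meal.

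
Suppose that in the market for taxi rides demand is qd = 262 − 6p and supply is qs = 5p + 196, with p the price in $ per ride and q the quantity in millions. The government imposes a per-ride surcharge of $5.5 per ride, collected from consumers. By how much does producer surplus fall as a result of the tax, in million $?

Producer surplus falls by $655.5 million.

Before the tax: set 262 − 6p = 5p + 196 → p* = $6, q* = 226.
With the tax collected from consumers, demand (in seller-price terms) shifts: qd = 262 − 6(p + 5.5).
New equilibrium: consumers pay $8.5, suppliers receive $3, q = 211. (Wedge: pb − ps = 5.5.)
ΔPS is the trapezoid between Q = 211 and Q = 226 of height $3: ½ · (226 + 211) · 3 = $655.5.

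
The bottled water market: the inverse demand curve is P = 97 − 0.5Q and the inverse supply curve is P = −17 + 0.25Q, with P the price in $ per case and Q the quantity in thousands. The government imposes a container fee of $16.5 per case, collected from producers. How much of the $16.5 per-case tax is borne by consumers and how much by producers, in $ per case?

Inverting to Q(P) form: Qd = 194 − 2P; Qs = 4P + 68.
Without the tax, 194 − 2P = 4P + 68 gives 6P = 126, so P* = $21 and Q* = 152.
With the tax collected from producers, supply shifts: Qs = 4(P − 16.5) + 68.
New equilibrium: consumers pay $32, producers receive $15.5, Q = 130. (Wedge: Pb − Ps = 16.5.)
Burden on consumers: $11; on producers: $5.5. (They sum to $16.5.)

Consumers bear $11 per case; producers bear $5.5 per case.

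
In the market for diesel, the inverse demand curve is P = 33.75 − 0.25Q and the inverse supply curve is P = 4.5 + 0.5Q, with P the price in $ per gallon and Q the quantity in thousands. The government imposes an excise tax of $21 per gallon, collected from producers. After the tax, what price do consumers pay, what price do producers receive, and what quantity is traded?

Consumers pay $31; producers receive $10; quantity = 11.

Inverting to Q(P) form: Qd = 135 − 4P; Qs = 2P − 9.
Without the tax, 135 − 4P = 2P − 9 gives 6P = 144, so P* = $24 and Q* = 39.
With the tax collected from producers, supply shifts: Qs = 2(P − 21) − 9.
Solving gives Q = 11 with consumers paying $31 and producers receiving $10 (the $21 wedge).
The less price-elastic side of the market bears the larger share of a per-unit tax.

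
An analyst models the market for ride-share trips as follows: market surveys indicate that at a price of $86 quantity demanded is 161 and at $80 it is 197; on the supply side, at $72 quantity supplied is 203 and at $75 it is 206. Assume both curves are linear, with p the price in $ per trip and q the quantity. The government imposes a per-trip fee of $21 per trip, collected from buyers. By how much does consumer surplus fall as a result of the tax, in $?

Demand slope: (197 − 161)/(80 − 86) = -6, so qd = 677 − 6p.
Supply slope: (206 − 203)/(75 − 72) = 1, so qs = p + 131.
Before the tax: set 677 − 6p = p + 131 → p* = $78, q* = 209.
With the tax collected from buyers, demand (in seller-price terms) shifts: qd = 677 − 6(p + 21).
Solving gives q = 191 with buyers paying $81 and sellers receiving $60 (the $21 wedge).
ΔCS is the trapezoid between Q = 191 and Q = 209 of height $3: ½ · (209 + 191) · 3 = $600.

Consumer surplus falls by $600.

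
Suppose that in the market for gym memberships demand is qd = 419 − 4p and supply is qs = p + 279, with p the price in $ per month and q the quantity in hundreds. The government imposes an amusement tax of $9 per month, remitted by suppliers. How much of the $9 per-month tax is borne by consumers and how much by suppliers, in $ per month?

Without the tax, 419 − 4p = p + 279 gives 5p = 140, so p* = $28 and q* = 307.
With the tax collected from suppliers, supply shifts: qs = (p − 9) + 279.
Solving gives q = 299.8 with consumers paying $29.8 and suppliers receiving $20.8 (the $9 wedge).
Burden on consumers: $1.8; on suppliers: $7.2. (They sum to $9.)
The less price-elastic side of the market bears the larger share of a per-unit tax.

Consumers bear $1.8 per month; suppliers bear $7.2 per month.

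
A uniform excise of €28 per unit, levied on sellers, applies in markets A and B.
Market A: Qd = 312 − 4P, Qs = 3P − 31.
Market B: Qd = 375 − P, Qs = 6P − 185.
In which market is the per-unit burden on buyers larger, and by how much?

Market B, by €12.

Market A: pre-tax P* = €49, Q* = 116; post-tax Q = 68; per-unit burden on buyers = €12.
Market B: pre-tax P* = €80, Q* = 295; post-tax Q = 271; per-unit burden on buyers = €24.
Difference: €12 vs €24 → market B is larger by €12.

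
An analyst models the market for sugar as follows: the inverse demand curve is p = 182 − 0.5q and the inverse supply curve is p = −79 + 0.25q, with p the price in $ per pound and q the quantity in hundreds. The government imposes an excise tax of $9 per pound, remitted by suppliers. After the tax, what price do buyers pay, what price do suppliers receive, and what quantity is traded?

Inverting to q(p) form: qd = 364 − 2p; qs = 4p + 316.
Without the tax, 364 − 2p = 4p + 316 gives 6p = 48, so p* = $8 and q* = 348.
With the tax collected from suppliers, supply shifts: qs = 4(p − 9) + 316.
Solving gives q = 336 with buyers paying $14 and suppliers receiving $5 (the $9 wedge).
The less price-elastic side of the market bears the larger share of a per-unit tax.

Buyers pay $14; suppliers receive $5; quantity = 336.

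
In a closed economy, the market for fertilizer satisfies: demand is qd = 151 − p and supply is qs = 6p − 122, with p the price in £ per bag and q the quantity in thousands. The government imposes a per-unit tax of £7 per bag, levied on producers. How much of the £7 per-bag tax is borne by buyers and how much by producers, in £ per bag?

Buyers bear £6 per bag; producers bear £1 per bag.

Without the tax, 151 − p = 6p − 122 gives 7p = 273, so p* = £39 and q* = 112.
With the tax collected from producers, supply shifts: qs = 6(p − 7) − 122.
New equilibrium: buyers pay £45, producers receive £38, q = 106. (Wedge: pb − ps = 7.)
Burden on buyers: £6; on producers: £1. (They sum to £7.)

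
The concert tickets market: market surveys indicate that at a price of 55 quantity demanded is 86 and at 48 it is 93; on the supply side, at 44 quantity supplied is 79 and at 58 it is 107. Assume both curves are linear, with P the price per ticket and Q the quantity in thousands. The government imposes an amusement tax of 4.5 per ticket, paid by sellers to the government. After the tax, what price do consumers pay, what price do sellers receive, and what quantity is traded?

Demand slope: (93 − 86)/(48 − 55) = -1, so Qd = 141 − P.
Supply slope: (107 − 79)/(58 − 44) = 2, so Qs = 2P − 9.
Before the tax: set 141 − P = 2P − 9 → P* = 50, Q* = 91.
With the tax collected from sellers, supply shifts: Qs = 2(P − 4.5) − 9.
New equilibrium: consumers pay 53, sellers receive 48.5, Q = 88. (Wedge: Pb − Ps = 4.5.)
The less price-elastic side of the market bears the larger share of a per-unit tax.

Consumers pay 53; sellers receive 48.5; quantity = 88.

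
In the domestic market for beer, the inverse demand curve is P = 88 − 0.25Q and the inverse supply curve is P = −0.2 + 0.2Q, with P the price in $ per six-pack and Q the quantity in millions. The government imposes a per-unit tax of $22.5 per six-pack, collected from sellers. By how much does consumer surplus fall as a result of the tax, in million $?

Rewrite in direct form: Qd = 352 − 4P and Qs = 5P + 1.
Without the tax, 352 − 4P = 5P + 1 gives 9P = 351, so P* = $39 and Q* = 196.
With the tax collected from sellers, supply shifts: Qs = 5(P − 22.5) + 1.
Solving gives Q = 146 with buyers paying $51.5 and sellers receiving $29 (the $22.5 wedge).
ΔCS is the trapezoid between Q = 146 and Q = 196 of height $12.5: ½ · (196 + 146) · 12.5 = $2137.5.

Consumer surplus falls by $2137.5 million.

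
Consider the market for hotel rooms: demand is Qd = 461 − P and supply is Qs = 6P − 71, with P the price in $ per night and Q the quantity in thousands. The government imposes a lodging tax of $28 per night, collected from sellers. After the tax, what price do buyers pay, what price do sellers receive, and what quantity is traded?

Buyers pay $100; sellers receive $72; quantity = 361.

Without the tax, 461 − P = 6P − 71 gives 7P = 532, so P* = $76 and Q* = 385.
With the tax collected from sellers, supply shifts: Qs = 6(P − 28) − 71.
New equilibrium: buyers pay $100, sellers receive $72, Q = 361. (Wedge: Pb − Ps = 28.)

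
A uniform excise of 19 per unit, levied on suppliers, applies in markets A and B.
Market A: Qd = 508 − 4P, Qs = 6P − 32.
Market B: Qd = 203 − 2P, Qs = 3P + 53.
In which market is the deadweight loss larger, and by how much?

Market A, by 216.6.

Market A: pre-tax P* = 54, Q* = 292; post-tax Q = 246.4; deadweight loss = 433.2.
Market B: pre-tax P* = 30, Q* = 143; post-tax Q = 120.2; deadweight loss = 216.6.
Difference: 433.2 vs 216.6 → market A is larger by 216.6.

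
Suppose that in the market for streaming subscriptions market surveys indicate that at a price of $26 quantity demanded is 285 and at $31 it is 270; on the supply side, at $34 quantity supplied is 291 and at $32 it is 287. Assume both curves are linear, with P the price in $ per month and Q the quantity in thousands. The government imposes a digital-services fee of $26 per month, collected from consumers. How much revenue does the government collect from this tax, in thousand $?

Tax revenue = $6442.8 thousand.

Demand slope: (270 − 285)/(31 − 26) = -3, so Qd = 363 − 3P.
Supply slope: (287 − 291)/(32 − 34) = 2, so Qs = 2P + 223.
Without the tax, 363 − 3P = 2P + 223 gives 5P = 140, so P* = $28 and Q* = 279.
With the tax collected from consumers, demand (in seller-price terms) shifts: Qd = 363 − 3(P + 26).
Solving gives Q = 247.8 with consumers paying $38.4 and suppliers receiving $12.4 (the $26 wedge).
Revenue = t · Q = 26 · 247.8 = $6442.8.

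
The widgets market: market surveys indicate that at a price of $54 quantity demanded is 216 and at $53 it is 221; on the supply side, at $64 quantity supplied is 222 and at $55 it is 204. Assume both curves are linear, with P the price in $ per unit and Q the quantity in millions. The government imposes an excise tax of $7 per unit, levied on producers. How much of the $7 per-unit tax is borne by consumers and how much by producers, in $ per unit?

Demand slope: (221 − 216)/(53 − 54) = -5, so Qd = 486 − 5P.
Supply slope: (204 − 222)/(55 − 64) = 2, so Qs = 2P + 94.
Before the tax: set 486 − 5P = 2P + 94 → P* = $56, Q* = 206.
With the tax collected from producers, supply shifts: Qs = 2(P − 7) + 94.
Solving gives Q = 196 with consumers paying $58 and producers receiving $51 (the $7 wedge).
Burden on consumers: $2; on producers: $5. (They sum to $7.)

Consumers bear $2 per unit; producers bear $5 per unit.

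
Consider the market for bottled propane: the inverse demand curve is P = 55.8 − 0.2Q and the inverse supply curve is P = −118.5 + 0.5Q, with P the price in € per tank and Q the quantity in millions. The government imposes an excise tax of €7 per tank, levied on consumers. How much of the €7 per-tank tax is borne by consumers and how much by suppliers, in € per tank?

Rewrite in direct form: Qd = 279 − 5P and Qs = 2P + 237.
Without the tax, 279 − 5P = 2P + 237 gives 7P = 42, so P* = €6 and Q* = 249.
With the tax collected from consumers, demand (in seller-price terms) shifts: Qd = 279 − 5(P + 7).
New equilibrium: consumers pay €8, suppliers receive €1, Q = 239. (Wedge: Pb − Ps = 7.)
Burden on consumers: €2; on suppliers: €5. (They sum to €7.)
The less price-elastic side of the market bears the larger share of a per-unit tax.

Consumers bear €2 per tank; suppliers bear €5 per tank.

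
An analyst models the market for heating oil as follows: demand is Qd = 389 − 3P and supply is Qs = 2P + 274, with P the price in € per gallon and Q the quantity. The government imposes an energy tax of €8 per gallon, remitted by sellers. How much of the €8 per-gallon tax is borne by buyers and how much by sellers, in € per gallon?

Without the tax, 389 − 3P = 2P + 274 gives 5P = 115, so P* = €23 and Q* = 320.
With the tax collected from sellers, supply shifts: Qs = 2(P − 8) + 274.
New equilibrium: buyers pay €26.2, sellers receive €18.2, Q = 310.4. (Wedge: Pb − Ps = 8.)
Burden on buyers: €3.2; on sellers: €4.8. (They sum to €8.)
The less price-elastic side of the market bears the larger share of a per-unit tax.

Buyers bear €3.2 per gallon; sellers bear €4.8 per gallon.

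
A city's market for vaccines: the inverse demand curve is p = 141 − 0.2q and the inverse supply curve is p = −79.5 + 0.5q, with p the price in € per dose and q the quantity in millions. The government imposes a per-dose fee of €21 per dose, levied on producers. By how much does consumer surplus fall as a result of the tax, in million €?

Inverting to q(p) form: qd = 705 − 5p; qs = 2p + 159.
Without the tax, 705 − 5p = 2p + 159 gives 7p = 546, so p* = €78 and q* = 315.
With the tax collected from producers, supply shifts: qs = 2(p − 21) + 159.
Solving gives q = 285 with consumers paying €84 and producers receiving €63 (the €21 wedge).
ΔCS is the trapezoid between Q = 285 and Q = 315 of height €6: ½ · (315 + 285) · 6 = €1800.

Consumer surplus falls by €1800 million.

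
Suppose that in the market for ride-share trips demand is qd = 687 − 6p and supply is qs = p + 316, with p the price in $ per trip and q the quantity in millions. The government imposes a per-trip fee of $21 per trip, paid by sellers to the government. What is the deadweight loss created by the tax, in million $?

Deadweight loss = $189 million.

Before the tax: set 687 − 6p = p + 316 → p* = $53, q* = 369.
With the tax collected from sellers, supply shifts: qs = (p − 21) + 316.
Solving gives q = 351 with buyers paying $56 and sellers receiving $35 (the $21 wedge).
Quantity falls by |ΔQ| = |369 − 351| = 18.
DWL = ½ · t · |ΔQ| = ½ · 21 · 18 = $189.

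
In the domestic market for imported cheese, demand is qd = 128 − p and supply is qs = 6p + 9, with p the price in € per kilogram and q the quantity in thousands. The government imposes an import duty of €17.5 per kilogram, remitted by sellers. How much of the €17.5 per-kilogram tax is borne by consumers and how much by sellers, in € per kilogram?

Consumers bear €15 per kilogram; sellers bear €2.5 per kilogram.

Without the tax, 128 − p = 6p + 9 gives 7p = 119, so p* = €17 and q* = 111.
With the tax collected from sellers, supply shifts: qs = 6(p − 17.5) + 9.
Solving gives q = 96 with consumers paying €32 and sellers receiving €14.5 (the €17.5 wedge).
Burden on consumers: €15; on sellers: €2.5. (They sum to €17.5.)
The less price-elastic side of the market bears the larger share of a per-unit tax.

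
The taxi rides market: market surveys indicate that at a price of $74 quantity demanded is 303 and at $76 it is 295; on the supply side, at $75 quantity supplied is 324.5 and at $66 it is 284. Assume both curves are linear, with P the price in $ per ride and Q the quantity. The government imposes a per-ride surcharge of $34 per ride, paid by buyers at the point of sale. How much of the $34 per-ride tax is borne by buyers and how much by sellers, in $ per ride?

Buyers bear $18 per ride; sellers bear $16 per ride.

Demand slope: (295 − 303)/(76 − 74) = -4, so Qd = 599 − 4P.
Supply slope: (284 − 324.5)/(66 − 75) = 4.5, so Qs = 4.5P − 13.
Before the tax: set 599 − 4P = 4.5P − 13 → P* = $72, Q* = 311.
With the tax collected from buyers, demand (in seller-price terms) shifts: Qd = 599 − 4(P + 34).
Solving gives Q = 239 with buyers paying $90 and sellers receiving $56 (the $34 wedge).
Burden on buyers: $18; on sellers: $16. (They sum to $34.)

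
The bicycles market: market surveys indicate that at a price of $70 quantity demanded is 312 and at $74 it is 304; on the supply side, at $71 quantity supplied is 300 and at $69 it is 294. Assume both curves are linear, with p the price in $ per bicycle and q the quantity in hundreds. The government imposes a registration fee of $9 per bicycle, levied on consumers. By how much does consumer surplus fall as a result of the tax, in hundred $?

Consumer surplus falls by $1623.24 hundred.

Demand slope: (304 − 312)/(74 − 70) = -2, so qd = 452 − 2p.
Supply slope: (294 − 300)/(69 − 71) = 3, so qs = 3p + 87.
Before the tax: set 452 − 2p = 3p + 87 → p* = $73, q* = 306.
With the tax collected from consumers, demand (in seller-price terms) shifts: qd = 452 − 2(p + 9).
New equilibrium: consumers pay $78.4, suppliers receive $69.4, q = 295.2. (Wedge: pb − ps = 9.)
ΔCS is the trapezoid between Q = 295.2 and Q = 306 of height $5.4: ½ · (306 + 295.2) · 5.4 = $1623.24.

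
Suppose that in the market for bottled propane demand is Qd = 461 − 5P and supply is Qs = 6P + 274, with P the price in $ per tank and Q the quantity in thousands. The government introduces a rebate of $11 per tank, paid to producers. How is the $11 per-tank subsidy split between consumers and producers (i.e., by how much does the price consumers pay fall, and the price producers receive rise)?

Consumers gain $6 per tank; producers gain $5 per tank.

Without the subsidy, 461 − 5P = 6P + 274 gives 11P = 187, so P* = $17 and Q* = 376.
With a per-unit subsidy paid to producers, each receives P + 11 per unit sold, so supply becomes Qs = 6(P + 11) + 274.
New equilibrium: consumers pay $11, producers receive $22, Q = 406. (Wedge: Pb − Ps = −11.)
Gain to consumers: $6; to producers: $5. (They sum to $11.)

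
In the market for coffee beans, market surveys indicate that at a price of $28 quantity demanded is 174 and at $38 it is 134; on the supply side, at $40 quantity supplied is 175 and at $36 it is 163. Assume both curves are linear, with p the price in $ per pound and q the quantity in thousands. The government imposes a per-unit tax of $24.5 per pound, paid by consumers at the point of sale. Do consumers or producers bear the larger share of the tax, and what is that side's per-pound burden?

Demand slope: (134 − 174)/(38 − 28) = -4, so qd = 286 − 4p.
Supply slope: (163 − 175)/(36 − 40) = 3, so qs = 3p + 55.
Before the tax: set 286 − 4p = 3p + 55 → p* = $33, q* = 154.
With the tax collected from consumers, demand (in seller-price terms) shifts: qd = 286 − 4(p + 24.5).
New equilibrium: consumers pay $43.5, producers receive $19, q = 112. (Wedge: pb − ps = 24.5.)
Per-pound burden: consumers $10.5, producers $14.
Producers take the larger share because supply is less price-elastic here (demand slope 4 vs supply slope 3).
The less price-elastic side of the market bears the larger share of a per-unit tax.

Producers bear the larger share: $14 per pound.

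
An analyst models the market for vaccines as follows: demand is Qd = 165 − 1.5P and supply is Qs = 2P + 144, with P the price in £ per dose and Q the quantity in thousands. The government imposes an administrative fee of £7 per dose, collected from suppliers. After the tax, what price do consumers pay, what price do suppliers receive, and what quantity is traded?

Before the tax: set 165 − 1.5P = 2P + 144 → P* = £6, Q* = 156.
With the tax collected from suppliers, supply shifts: Qs = 2(P − 7) + 144.
Solving gives Q = 150 with consumers paying £10 and suppliers receiving £3 (the £7 wedge).
The less price-elastic side of the market bears the larger share of a per-unit tax.

Consumers pay £10; suppliers receive £3; quantity = 150.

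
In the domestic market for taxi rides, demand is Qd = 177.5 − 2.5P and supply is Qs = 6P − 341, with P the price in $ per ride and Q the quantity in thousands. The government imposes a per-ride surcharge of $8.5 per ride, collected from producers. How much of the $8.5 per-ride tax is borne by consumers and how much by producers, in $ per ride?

Before the tax: set 177.5 − 2.5P = 6P − 341 → P* = $61, Q* = 25.
With the tax collected from producers, supply shifts: Qs = 6(P − 8.5) − 341.
New equilibrium: consumers pay $67, producers receive $58.5, Q = 10. (Wedge: Pb − Ps = 8.5.)
Burden on consumers: $6; on producers: $2.5. (They sum to $8.5.)
The less price-elastic side of the market bears the larger share of a per-unit tax.

Consumers bear $6 per ride; producers bear $2.5 per ride.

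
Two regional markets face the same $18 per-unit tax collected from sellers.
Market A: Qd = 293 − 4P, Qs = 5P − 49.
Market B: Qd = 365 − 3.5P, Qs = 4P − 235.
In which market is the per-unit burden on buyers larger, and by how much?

Market A, by $0.4.

Market A: pre-tax P* = $38, Q* = 141; post-tax Q = 101; per-unit burden on buyers = $10.
Market B: pre-tax P* = $80, Q* = 85; post-tax Q = 51.4; per-unit burden on buyers = $9.6.
Difference: $10 vs $9.6 → market A is larger by $0.4.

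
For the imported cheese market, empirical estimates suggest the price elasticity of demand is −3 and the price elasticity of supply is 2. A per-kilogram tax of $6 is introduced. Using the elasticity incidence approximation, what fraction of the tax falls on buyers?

Incidence ratio: buyers' share ≈ εs / (εs + |εd|) = 2 / (2 + 3) = 0.4.
Supply is the less elastic side, so buyers bear the smaller share.

Buyers' share ≈ 0.4.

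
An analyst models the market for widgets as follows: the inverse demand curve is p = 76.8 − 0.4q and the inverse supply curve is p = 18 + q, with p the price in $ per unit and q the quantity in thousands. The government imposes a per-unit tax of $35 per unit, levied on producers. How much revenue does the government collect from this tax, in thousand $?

Rewrite in direct form: qd = 192 − 2.5p and qs = p − 18.
Without the tax, 192 − 2.5p = p − 18 gives 3.5p = 210, so p* = $60 and q* = 42.
With the tax collected from producers, supply shifts: qs = (p − 35) − 18.
New equilibrium: buyers pay $70, producers receive $35, q = 17. (Wedge: pb − ps = 35.)
Revenue = t · Q = 35 · 17 = $595.

Tax revenue = $595 thousand.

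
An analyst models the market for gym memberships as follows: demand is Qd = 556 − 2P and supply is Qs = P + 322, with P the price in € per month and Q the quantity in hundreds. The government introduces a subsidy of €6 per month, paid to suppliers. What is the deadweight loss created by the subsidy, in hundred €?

Without the subsidy, 556 − 2P = P + 322 gives 3P = 234, so P* = €78 and Q* = 400.
With a per-unit subsidy paid to suppliers, each receives P + 6 per unit sold, so supply becomes Qs = (P + 6) + 322.
New equilibrium: consumers pay €76, suppliers receive €82, Q = 404. (Wedge: Pb − Ps = −6.)
Quantity rises by |ΔQ| = |400 − 404| = 4.
DWL = ½ · t · |ΔQ| = ½ · 6 · 4 = €12.

Deadweight loss = €12 hundred.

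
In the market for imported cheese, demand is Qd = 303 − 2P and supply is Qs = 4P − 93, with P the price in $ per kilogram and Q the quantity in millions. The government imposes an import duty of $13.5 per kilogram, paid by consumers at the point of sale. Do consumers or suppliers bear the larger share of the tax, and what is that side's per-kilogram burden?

Consumers bear the larger share: $9 per kilogram.

Without the tax, 303 − 2P = 4P − 93 gives 6P = 396, so P* = $66 and Q* = 171.
With the tax collected from consumers, demand (in seller-price terms) shifts: Qd = 303 − 2(P + 13.5).
Solving gives Q = 153 with consumers paying $75 and suppliers receiving $61.5 (the $13.5 wedge).
Per-kilogram burden: consumers $9, suppliers $4.5.
Consumers take the larger share because demand is less price-elastic here (demand slope 2 vs supply slope 4).
The less price-elastic side of the market bears the larger share of a per-unit tax.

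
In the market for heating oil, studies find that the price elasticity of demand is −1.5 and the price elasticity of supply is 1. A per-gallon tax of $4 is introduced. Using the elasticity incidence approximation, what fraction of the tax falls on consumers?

Incidence ratio: consumers' share ≈ εs / (εs + |εd|) = 1 / (1 + 1.5) = 0.4.
Supply is the less elastic side, so consumers bear the smaller share.

Consumers' share ≈ 0.4.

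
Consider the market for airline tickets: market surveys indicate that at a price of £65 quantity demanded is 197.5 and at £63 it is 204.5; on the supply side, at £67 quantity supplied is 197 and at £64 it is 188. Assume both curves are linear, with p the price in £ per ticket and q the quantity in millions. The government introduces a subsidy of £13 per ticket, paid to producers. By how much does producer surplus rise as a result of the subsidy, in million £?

Producer surplus rises by £1431.5 million.

Demand slope: (204.5 − 197.5)/(63 − 65) = -3.5, so qd = 425 − 3.5p.
Supply slope: (188 − 197)/(64 − 67) = 3, so qs = 3p − 4.
Before the subsidy: set 425 − 3.5p = 3p − 4 → p* = £66, q* = 194.
With a per-unit subsidy paid to producers, each receives p + 13 per unit sold, so supply becomes qs = 3(p + 13) − 4.
New equilibrium: buyers pay £60, producers receive £73, q = 215. (Wedge: pb − ps = −13.)
ΔPS is the trapezoid between Q = 215 and Q = 194 of height £7: ½ · (194 + 215) · 7 = £1431.5.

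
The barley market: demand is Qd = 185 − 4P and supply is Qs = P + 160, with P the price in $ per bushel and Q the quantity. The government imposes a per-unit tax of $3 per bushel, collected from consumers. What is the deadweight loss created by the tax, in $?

Deadweight loss = $3.6.

Without the tax, 185 − 4P = P + 160 gives 5P = 25, so P* = $5 and Q* = 165.
With the tax collected from consumers, demand (in seller-price terms) shifts: Qd = 185 − 4(P + 3).
New equilibrium: consumers pay $5.6, suppliers receive $2.6, Q = 162.6. (Wedge: Pb − Ps = 3.)
Quantity falls by |ΔQ| = |165 − 162.6| = 2.4.
DWL = ½ · t · |ΔQ| = ½ · 3 · 2.4 = $3.6.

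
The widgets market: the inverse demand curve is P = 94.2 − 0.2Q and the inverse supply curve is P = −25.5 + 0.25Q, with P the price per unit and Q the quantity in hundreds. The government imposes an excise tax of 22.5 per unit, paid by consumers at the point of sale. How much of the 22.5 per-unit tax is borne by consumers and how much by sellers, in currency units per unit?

Inverting to Q(P) form: Qd = 471 − 5P; Qs = 4P + 102.
Without the tax, 471 − 5P = 4P + 102 gives 9P = 369, so P* = 41 and Q* = 266.
With the tax collected from consumers, demand (in seller-price terms) shifts: Qd = 471 − 5(P + 22.5).
New equilibrium: consumers pay 51, sellers receive 28.5, Q = 216. (Wedge: Pb − Ps = 22.5.)
Burden on consumers: 10; on sellers: 12.5. (They sum to 22.5.)
The less price-elastic side of the market bears the larger share of a per-unit tax.

Consumers bear 10 per unit; sellers bear 12.5 per unit.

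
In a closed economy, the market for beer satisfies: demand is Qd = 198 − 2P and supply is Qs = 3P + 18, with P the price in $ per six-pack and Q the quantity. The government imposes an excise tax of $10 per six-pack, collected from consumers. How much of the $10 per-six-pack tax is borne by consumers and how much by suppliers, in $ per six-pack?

Consumers bear $6 per six-pack; suppliers bear $4 per six-pack.

Before the tax: set 198 − 2P = 3P + 18 → P* = $36, Q* = 126.
With the tax collected from consumers, demand (in seller-price terms) shifts: Qd = 198 − 2(P + 10).
Solving gives Q = 114 with consumers paying $42 and suppliers receiving $32 (the $10 wedge).
Burden on consumers: $6; on suppliers: $4. (They sum to $10.)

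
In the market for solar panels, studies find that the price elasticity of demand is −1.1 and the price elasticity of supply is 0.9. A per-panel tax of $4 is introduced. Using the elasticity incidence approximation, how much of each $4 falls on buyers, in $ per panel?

Buyers bear ≈ $1.8 per panel.

Incidence ratio: buyers' share ≈ εs / (εs + |εd|) = 0.9 / (0.9 + 1.1) = 0.45.
So buyers bear ≈ 0.45 × $4 = $1.8; producers bear $2.2.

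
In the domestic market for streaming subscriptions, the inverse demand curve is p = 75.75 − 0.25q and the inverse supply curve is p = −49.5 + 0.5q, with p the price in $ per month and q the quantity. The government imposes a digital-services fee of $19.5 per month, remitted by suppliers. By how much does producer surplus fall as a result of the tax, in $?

Inverting to q(p) form: qd = 303 − 4p; qs = 2p + 99.
Before the tax: set 303 − 4p = 2p + 99 → p* = $34, q* = 167.
With the tax collected from suppliers, supply shifts: qs = 2(p − 19.5) + 99.
Solving gives q = 141 with consumers paying $40.5 and suppliers receiving $21 (the $19.5 wedge).
ΔPS is the trapezoid between Q = 141 and Q = 167 of height $13: ½ · (167 + 141) · 13 = $2002.

Producer surplus falls by $2002.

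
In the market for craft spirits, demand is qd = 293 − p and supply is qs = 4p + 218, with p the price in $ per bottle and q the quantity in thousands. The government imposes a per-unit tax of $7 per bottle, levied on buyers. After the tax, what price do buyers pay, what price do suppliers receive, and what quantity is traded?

Before the tax: set 293 − p = 4p + 218 → p* = $15, q* = 278.
With the tax collected from buyers, demand (in seller-price terms) shifts: qd = 293 − (p + 7).
New equilibrium: buyers pay $20.6, suppliers receive $13.6, q = 272.4. (Wedge: pb − ps = 7.)
The less price-elastic side of the market bears the larger share of a per-unit tax.

Buyers pay $20.6; suppliers receive $13.6; quantity = 272.4.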